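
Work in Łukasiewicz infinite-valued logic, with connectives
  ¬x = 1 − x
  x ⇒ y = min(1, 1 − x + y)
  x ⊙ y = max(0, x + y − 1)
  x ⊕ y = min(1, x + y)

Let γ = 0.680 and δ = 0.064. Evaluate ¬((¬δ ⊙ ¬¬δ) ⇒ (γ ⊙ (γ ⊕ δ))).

¬δ = 1 − 0.064 = 0.936
¬¬δ = 1 − 0.936 = 0.064
¬δ ⊙ ¬¬δ = max(0, 0.936 + 0.064 − 1) = max(0, 0.000) = 0.000
γ ⊕ δ = min(1, 0.680 + 0.064) = min(1, 0.744) = 0.744
γ ⊙ (γ ⊕ δ) = max(0, 0.680 + 0.744 − 1) = max(0, 0.424) = 0.424
(¬δ ⊙ ¬¬δ) ⇒ (γ ⊙ (γ ⊕ δ)) = min(1, 1 − 0.000 + 0.424) = min(1, 1.424) = 1.000
¬((¬δ ⊙ ¬¬δ) ⇒ (γ ⊙ (γ ⊕ δ))) = 1 − 1.000 = 0.000

0.000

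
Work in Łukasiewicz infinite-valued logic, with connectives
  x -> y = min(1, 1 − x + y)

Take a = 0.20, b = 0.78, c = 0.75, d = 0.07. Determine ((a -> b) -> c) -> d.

a -> b = min(1, 1 − 0.20 + 0.78) = min(1, 1.58) = 1.00
(a -> b) -> c = min(1, 1 − 1.00 + 0.75) = min(1, 0.75) = 0.75
((a -> b) -> c) -> d = min(1, 1 − 0.75 + 0.07) = min(1, 0.32) = 0.32

0.32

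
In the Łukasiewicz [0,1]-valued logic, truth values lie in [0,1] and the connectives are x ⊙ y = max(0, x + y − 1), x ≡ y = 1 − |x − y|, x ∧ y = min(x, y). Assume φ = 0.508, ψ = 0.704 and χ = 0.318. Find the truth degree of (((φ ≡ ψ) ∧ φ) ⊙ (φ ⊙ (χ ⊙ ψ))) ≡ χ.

0.682

φ ≡ ψ = 1 − |0.508 − 0.704| = 1 − 0.196 = 0.804
(φ ≡ ψ) ∧ φ = min(0.804, 0.508) = 0.508
χ ⊙ ψ = max(0, 0.318 + 0.704 − 1) = max(0, 0.022) = 0.022
φ ⊙ (χ ⊙ ψ) = max(0, 0.508 + 0.022 − 1) = max(0, -0.470) = 0.000
((φ ≡ ψ) ∧ φ) ⊙ (φ ⊙ (χ ⊙ ψ)) = max(0, 0.508 + 0.000 − 1) = max(0, -0.492) = 0.000
(((φ ≡ ψ) ∧ φ) ⊙ (φ ⊙ (χ ⊙ ψ))) ≡ χ = 1 − |0.000 − 0.318| = 1 − 0.318 = 0.682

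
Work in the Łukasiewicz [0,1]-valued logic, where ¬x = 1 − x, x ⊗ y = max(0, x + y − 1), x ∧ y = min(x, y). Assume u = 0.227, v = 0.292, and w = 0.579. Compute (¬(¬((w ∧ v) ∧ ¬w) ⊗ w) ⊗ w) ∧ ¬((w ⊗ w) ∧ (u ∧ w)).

0.292

w ∧ v = min(0.579, 0.292) = 0.292
¬w = 1 − 0.579 = 0.421
(w ∧ v) ∧ ¬w = min(0.292, 0.421) = 0.292
¬((w ∧ v) ∧ ¬w) = 1 − 0.292 = 0.708
¬((w ∧ v) ∧ ¬w) ⊗ w = max(0, 0.708 + 0.579 − 1) = max(0, 0.287) = 0.287
¬(¬((w ∧ v) ∧ ¬w) ⊗ w) = 1 − 0.287 = 0.713
¬(¬((w ∧ v) ∧ ¬w) ⊗ w) ⊗ w = max(0, 0.713 + 0.579 − 1) = max(0, 0.292) = 0.292
w ⊗ w = max(0, 0.579 + 0.579 − 1) = max(0, 0.158) = 0.158
u ∧ w = min(0.227, 0.579) = 0.227
(w ⊗ w) ∧ (u ∧ w) = min(0.158, 0.227) = 0.158
¬((w ⊗ w) ∧ (u ∧ w)) = 1 − 0.158 = 0.842
(¬(¬((w ∧ v) ∧ ¬w) ⊗ w) ⊗ w) ∧ ¬((w ⊗ w) ∧ (u ∧ w)) = min(0.292, 0.842) = 0.292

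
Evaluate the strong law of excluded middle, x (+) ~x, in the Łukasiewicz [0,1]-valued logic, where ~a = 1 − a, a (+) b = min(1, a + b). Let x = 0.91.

1.00

~x = 1 − 0.91 = 0.09
x (+) ~x = min(1, 0.91 + 0.09) = min(1, 1.00) = 1.00
(As expected: always 1 in Ł∞ since a ⊕ (1−a) = 1.)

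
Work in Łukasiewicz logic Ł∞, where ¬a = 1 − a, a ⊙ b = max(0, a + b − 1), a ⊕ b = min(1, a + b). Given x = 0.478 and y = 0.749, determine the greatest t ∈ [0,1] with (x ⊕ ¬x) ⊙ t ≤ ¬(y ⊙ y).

0.502

¬x = 1 − 0.478 = 0.522
x ⊕ ¬x = min(1, 0.478 + 0.522) = min(1, 1.000) = 1.000
So the left factor is x ⊕ ¬x = 1.000.
y ⊙ y = max(0, 0.749 + 0.749 − 1) = max(0, 0.498) = 0.498
¬(y ⊙ y) = 1 − 0.498 = 0.502
So the right-hand bound is ¬(y ⊙ y) = 0.502.
The residuum of the Łukasiewicz t-norm gives the supremum: min(1, 1 − 1.000 + 0.502).
1 − 1.000 + 0.502 = 0.502, so t = min(1, 0.502) = 0.502.
Check: 1.000 ⊙ 0.502 = max(0, 0.502) = 0.502 ≤ 0.502.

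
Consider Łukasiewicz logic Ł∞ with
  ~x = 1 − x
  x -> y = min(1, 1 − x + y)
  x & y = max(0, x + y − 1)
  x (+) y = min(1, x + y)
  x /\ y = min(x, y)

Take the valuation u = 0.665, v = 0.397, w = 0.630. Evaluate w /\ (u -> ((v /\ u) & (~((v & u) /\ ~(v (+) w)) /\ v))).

v /\ u = min(0.397, 0.665) = 0.397
v & u = max(0, 0.397 + 0.665 − 1) = max(0, 0.062) = 0.062
v (+) w = min(1, 0.397 + 0.630) = min(1, 1.027) = 1.000
~(v (+) w) = 1 − 1.000 = 0.000
(v & u) /\ ~(v (+) w) = min(0.062, 0.000) = 0.000
~((v & u) /\ ~(v (+) w)) = 1 − 0.000 = 1.000
~((v & u) /\ ~(v (+) w)) /\ v = min(1.000, 0.397) = 0.397
(v /\ u) & (~((v & u) /\ ~(v (+) w)) /\ v) = max(0, 0.397 + 0.397 − 1) = max(0, -0.206) = 0.000
u -> ((v /\ u) & (~((v & u) /\ ~(v (+) w)) /\ v)) = min(1, 1 − 0.665 + 0.000) = min(1, 0.335) = 0.335
w /\ (u -> ((v /\ u) & (~((v & u) /\ ~(v (+) w)) /\ v))) = min(0.630, 0.335) = 0.335

0.335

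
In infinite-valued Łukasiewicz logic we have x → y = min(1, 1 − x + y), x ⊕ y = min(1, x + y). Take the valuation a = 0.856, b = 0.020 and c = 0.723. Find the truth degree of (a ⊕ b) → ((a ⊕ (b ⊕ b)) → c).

a ⊕ b = min(1, 0.856 + 0.020) = min(1, 0.876) = 0.876
b ⊕ b = min(1, 0.020 + 0.020) = min(1, 0.040) = 0.040
a ⊕ (b ⊕ b) = min(1, 0.856 + 0.040) = min(1, 0.896) = 0.896
(a ⊕ (b ⊕ b)) → c = min(1, 1 − 0.896 + 0.723) = min(1, 0.827) = 0.827
(a ⊕ b) → ((a ⊕ (b ⊕ b)) → c) = min(1, 1 − 0.876 + 0.827) = min(1, 0.951) = 0.951

0.951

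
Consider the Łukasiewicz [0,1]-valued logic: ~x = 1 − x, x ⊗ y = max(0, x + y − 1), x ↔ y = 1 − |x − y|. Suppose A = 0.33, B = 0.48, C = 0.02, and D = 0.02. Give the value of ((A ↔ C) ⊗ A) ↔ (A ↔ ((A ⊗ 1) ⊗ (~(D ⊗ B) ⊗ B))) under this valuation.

0.35

A ↔ C = 1 − |0.33 − 0.02| = 1 − 0.31 = 0.69
(A ↔ C) ⊗ A = max(0, 0.69 + 0.33 − 1) = max(0, 0.02) = 0.02
A ⊗ 1 = max(0, 0.33 + 1.00 − 1) = max(0, 0.33) = 0.33
D ⊗ B = max(0, 0.02 + 0.48 − 1) = max(0, -0.50) = 0.00
~(D ⊗ B) = 1 − 0.00 = 1.00
~(D ⊗ B) ⊗ B = max(0, 1.00 + 0.48 − 1) = max(0, 0.48) = 0.48
(A ⊗ 1) ⊗ (~(D ⊗ B) ⊗ B) = max(0, 0.33 + 0.48 − 1) = max(0, -0.19) = 0.00
A ↔ ((A ⊗ 1) ⊗ (~(D ⊗ B) ⊗ B)) = 1 − |0.33 − 0.00| = 1 − 0.33 = 0.67
((A ↔ C) ⊗ A) ↔ (A ↔ ((A ⊗ 1) ⊗ (~(D ⊗ B) ⊗ B))) = 1 − |0.02 − 0.67| = 1 − 0.65 = 0.35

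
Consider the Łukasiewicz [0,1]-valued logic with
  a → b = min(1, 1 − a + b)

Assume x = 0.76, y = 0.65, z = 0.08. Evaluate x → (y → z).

y → z = min(1, 1 − 0.65 + 0.08) = min(1, 0.43) = 0.43
x → (y → z) = min(1, 1 − 0.76 + 0.43) = min(1, 0.67) = 0.67

0.67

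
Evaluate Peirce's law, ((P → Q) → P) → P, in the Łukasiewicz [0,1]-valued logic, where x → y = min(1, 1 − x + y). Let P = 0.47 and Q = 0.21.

P → Q = min(1, 1 − 0.47 + 0.21) = min(1, 0.74) = 0.74
(P → Q) → P = min(1, 1 − 0.74 + 0.47) = min(1, 0.73) = 0.73
((P → Q) → P) → P = min(1, 1 − 0.73 + 0.47) = min(1, 0.74) = 0.74
(The value 0.74 < 1 shows this instance is not satisfied; not a Ł∞-tautology in general.)

0.74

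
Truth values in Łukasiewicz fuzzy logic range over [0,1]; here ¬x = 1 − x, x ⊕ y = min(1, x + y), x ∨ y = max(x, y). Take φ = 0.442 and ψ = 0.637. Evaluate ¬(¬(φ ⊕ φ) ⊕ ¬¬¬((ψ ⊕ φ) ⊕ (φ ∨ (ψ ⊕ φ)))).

0.884

φ ⊕ φ = min(1, 0.442 + 0.442) = min(1, 0.884) = 0.884
¬(φ ⊕ φ) = 1 − 0.884 = 0.116
ψ ⊕ φ = min(1, 0.637 + 0.442) = min(1, 1.079) = 1.000
φ ∨ (ψ ⊕ φ) = max(0.442, 1.000) = 1.000
(ψ ⊕ φ) ⊕ (φ ∨ (ψ ⊕ φ)) = min(1, 1.000 + 1.000) = min(1, 2.000) = 1.000
¬((ψ ⊕ φ) ⊕ (φ ∨ (ψ ⊕ φ))) = 1 − 1.000 = 0.000
¬¬((ψ ⊕ φ) ⊕ (φ ∨ (ψ ⊕ φ))) = 1 − 0.000 = 1.000
¬¬¬((ψ ⊕ φ) ⊕ (φ ∨ (ψ ⊕ φ))) = 1 − 1.000 = 0.000
¬(φ ⊕ φ) ⊕ ¬¬¬((ψ ⊕ φ) ⊕ (φ ∨ (ψ ⊕ φ))) = min(1, 0.116 + 0.000) = min(1, 0.116) = 0.116
¬(¬(φ ⊕ φ) ⊕ ¬¬¬((ψ ⊕ φ) ⊕ (φ ∨ (ψ ⊕ φ)))) = 1 − 0.116 = 0.884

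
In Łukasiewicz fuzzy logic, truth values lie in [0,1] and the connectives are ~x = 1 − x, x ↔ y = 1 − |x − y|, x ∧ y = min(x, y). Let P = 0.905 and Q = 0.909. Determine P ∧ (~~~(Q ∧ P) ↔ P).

0.190

Q ∧ P = min(0.909, 0.905) = 0.905
~(Q ∧ P) = 1 − 0.905 = 0.095
~~(Q ∧ P) = 1 − 0.095 = 0.905
~~~(Q ∧ P) = 1 − 0.905 = 0.095
~~~(Q ∧ P) ↔ P = 1 − |0.095 − 0.905| = 1 − 0.810 = 0.190
P ∧ (~~~(Q ∧ P) ↔ P) = min(0.905, 0.190) = 0.190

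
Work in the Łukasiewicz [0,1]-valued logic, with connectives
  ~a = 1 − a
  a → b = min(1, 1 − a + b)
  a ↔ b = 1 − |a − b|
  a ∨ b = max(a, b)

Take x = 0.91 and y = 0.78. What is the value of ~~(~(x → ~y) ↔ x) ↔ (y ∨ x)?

0.87

~y = 1 − 0.78 = 0.22
x → ~y = min(1, 1 − 0.91 + 0.22) = min(1, 0.31) = 0.31
~(x → ~y) = 1 − 0.31 = 0.69
~(x → ~y) ↔ x = 1 − |0.69 − 0.91| = 1 − 0.22 = 0.78
~(~(x → ~y) ↔ x) = 1 − 0.78 = 0.22
~~(~(x → ~y) ↔ x) = 1 − 0.22 = 0.78
y ∨ x = max(0.78, 0.91) = 0.91
~~(~(x → ~y) ↔ x) ↔ (y ∨ x) = 1 − |0.78 − 0.91| = 1 − 0.13 = 0.87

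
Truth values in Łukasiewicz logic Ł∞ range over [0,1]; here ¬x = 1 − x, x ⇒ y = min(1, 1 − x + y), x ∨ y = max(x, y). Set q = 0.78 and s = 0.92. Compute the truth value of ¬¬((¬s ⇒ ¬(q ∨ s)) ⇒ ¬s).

0.08

¬s = 1 − 0.92 = 0.08
q ∨ s = max(0.78, 0.92) = 0.92
¬(q ∨ s) = 1 − 0.92 = 0.08
¬s ⇒ ¬(q ∨ s) = min(1, 1 − 0.08 + 0.08) = min(1, 1.00) = 1.00
(¬s ⇒ ¬(q ∨ s)) ⇒ ¬s = min(1, 1 − 1.00 + 0.08) = min(1, 0.08) = 0.08
¬((¬s ⇒ ¬(q ∨ s)) ⇒ ¬s) = 1 − 0.08 = 0.92
¬¬((¬s ⇒ ¬(q ∨ s)) ⇒ ¬s) = 1 − 0.92 = 0.08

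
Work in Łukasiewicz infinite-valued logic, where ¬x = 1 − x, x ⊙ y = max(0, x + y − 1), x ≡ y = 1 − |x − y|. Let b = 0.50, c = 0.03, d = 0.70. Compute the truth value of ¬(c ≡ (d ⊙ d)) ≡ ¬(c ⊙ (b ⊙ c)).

d ⊙ d = max(0, 0.70 + 0.70 − 1) = max(0, 0.40) = 0.40
c ≡ (d ⊙ d) = 1 − |0.03 − 0.40| = 1 − 0.37 = 0.63
¬(c ≡ (d ⊙ d)) = 1 − 0.63 = 0.37
b ⊙ c = max(0, 0.50 + 0.03 − 1) = max(0, -0.47) = 0.00
c ⊙ (b ⊙ c) = max(0, 0.03 + 0.00 − 1) = max(0, -0.97) = 0.00
¬(c ⊙ (b ⊙ c)) = 1 − 0.00 = 1.00
¬(c ≡ (d ⊙ d)) ≡ ¬(c ⊙ (b ⊙ c)) = 1 − |0.37 − 1.00| = 1 − 0.63 = 0.37

0.37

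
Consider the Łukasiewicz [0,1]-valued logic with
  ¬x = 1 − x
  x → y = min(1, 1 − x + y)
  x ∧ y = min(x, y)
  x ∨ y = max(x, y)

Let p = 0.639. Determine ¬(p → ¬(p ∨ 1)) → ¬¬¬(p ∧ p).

p ∨ 1 = max(0.639, 1.000) = 1.000
¬(p ∨ 1) = 1 − 1.000 = 0.000
p → ¬(p ∨ 1) = min(1, 1 − 0.639 + 0.000) = min(1, 0.361) = 0.361
¬(p → ¬(p ∨ 1)) = 1 − 0.361 = 0.639
p ∧ p = min(0.639, 0.639) = 0.639
¬(p ∧ p) = 1 − 0.639 = 0.361
¬¬(p ∧ p) = 1 − 0.361 = 0.639
¬¬¬(p ∧ p) = 1 − 0.639 = 0.361
¬(p → ¬(p ∨ 1)) → ¬¬¬(p ∧ p) = min(1, 1 − 0.639 + 0.361) = min(1, 0.722) = 0.722

0.722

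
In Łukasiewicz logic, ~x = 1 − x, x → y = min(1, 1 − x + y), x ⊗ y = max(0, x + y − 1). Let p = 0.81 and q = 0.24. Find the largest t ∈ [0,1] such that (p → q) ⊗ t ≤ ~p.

0.76

p → q = min(1, 1 − 0.81 + 0.24) = min(1, 0.43) = 0.43
So the left factor is p → q = 0.43.
~p = 1 − 0.81 = 0.19
So the right-hand bound is ~p = 0.19.
The residuum of the Łukasiewicz t-norm gives the supremum: min(1, 1 − 0.43 + 0.19).
1 − 0.43 + 0.19 = 0.76, so t = min(1, 0.76) = 0.76.
Check: 0.43 ⊗ 0.76 = max(0, 0.19) = 0.19 ≤ 0.19.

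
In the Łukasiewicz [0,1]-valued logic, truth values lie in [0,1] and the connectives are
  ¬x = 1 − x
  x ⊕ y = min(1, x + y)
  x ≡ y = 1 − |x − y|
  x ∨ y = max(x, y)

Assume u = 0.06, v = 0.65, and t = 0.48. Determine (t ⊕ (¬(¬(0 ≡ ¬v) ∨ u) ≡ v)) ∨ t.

1.00

¬v = 1 − 0.65 = 0.35
0 ≡ ¬v = 1 − |0.00 − 0.35| = 1 − 0.35 = 0.65
¬(0 ≡ ¬v) = 1 − 0.65 = 0.35
¬(0 ≡ ¬v) ∨ u = max(0.35, 0.06) = 0.35
¬(¬(0 ≡ ¬v) ∨ u) = 1 − 0.35 = 0.65
¬(¬(0 ≡ ¬v) ∨ u) ≡ v = 1 − |0.65 − 0.65| = 1 − 0.00 = 1.00
t ⊕ (¬(¬(0 ≡ ¬v) ∨ u) ≡ v) = min(1, 0.48 + 1.00) = min(1, 1.48) = 1.00
(t ⊕ (¬(¬(0 ≡ ¬v) ∨ u) ≡ v)) ∨ t = max(1.00, 0.48) = 1.00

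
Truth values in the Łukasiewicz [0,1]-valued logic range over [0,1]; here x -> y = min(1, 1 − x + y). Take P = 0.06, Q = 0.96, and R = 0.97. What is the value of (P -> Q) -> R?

0.97

P -> Q = min(1, 1 − 0.06 + 0.96) = min(1, 1.90) = 1.00
(P -> Q) -> R = min(1, 1 − 1.00 + 0.97) = min(1, 0.97) = 0.97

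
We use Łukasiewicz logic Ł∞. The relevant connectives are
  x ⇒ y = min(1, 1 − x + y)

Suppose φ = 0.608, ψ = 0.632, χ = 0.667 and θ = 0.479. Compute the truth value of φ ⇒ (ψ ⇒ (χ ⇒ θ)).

1.000

χ ⇒ θ = min(1, 1 − 0.667 + 0.479) = min(1, 0.812) = 0.812
ψ ⇒ (χ ⇒ θ) = min(1, 1 − 0.632 + 0.812) = min(1, 1.180) = 1.000
φ ⇒ (ψ ⇒ (χ ⇒ θ)) = min(1, 1 − 0.608 + 1.000) = min(1, 1.392) = 1.000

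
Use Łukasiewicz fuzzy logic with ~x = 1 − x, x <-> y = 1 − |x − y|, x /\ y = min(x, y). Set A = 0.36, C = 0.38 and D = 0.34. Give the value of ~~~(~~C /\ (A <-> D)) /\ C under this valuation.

~C = 1 − 0.38 = 0.62
~~C = 1 − 0.62 = 0.38
A <-> D = 1 − |0.36 − 0.34| = 1 − 0.02 = 0.98
~~C /\ (A <-> D) = min(0.38, 0.98) = 0.38
~(~~C /\ (A <-> D)) = 1 − 0.38 = 0.62
~~(~~C /\ (A <-> D)) = 1 − 0.62 = 0.38
~~~(~~C /\ (A <-> D)) = 1 − 0.38 = 0.62
~~~(~~C /\ (A <-> D)) /\ C = min(0.62, 0.38) = 0.38

0.38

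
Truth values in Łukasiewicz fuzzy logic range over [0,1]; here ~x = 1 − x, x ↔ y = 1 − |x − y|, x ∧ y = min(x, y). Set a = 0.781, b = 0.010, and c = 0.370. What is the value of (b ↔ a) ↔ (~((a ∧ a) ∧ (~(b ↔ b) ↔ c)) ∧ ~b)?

0.859

b ↔ a = 1 − |0.010 − 0.781| = 1 − 0.771 = 0.229
a ∧ a = min(0.781, 0.781) = 0.781
b ↔ b = 1 − |0.010 − 0.010| = 1 − 0.000 = 1.000
~(b ↔ b) = 1 − 1.000 = 0.000
~(b ↔ b) ↔ c = 1 − |0.000 − 0.370| = 1 − 0.370 = 0.630
(a ∧ a) ∧ (~(b ↔ b) ↔ c) = min(0.781, 0.630) = 0.630
~((a ∧ a) ∧ (~(b ↔ b) ↔ c)) = 1 − 0.630 = 0.370
~b = 1 − 0.010 = 0.990
~((a ∧ a) ∧ (~(b ↔ b) ↔ c)) ∧ ~b = min(0.370, 0.990) = 0.370
(b ↔ a) ↔ (~((a ∧ a) ∧ (~(b ↔ b) ↔ c)) ∧ ~b) = 1 − |0.229 − 0.370| = 1 − 0.141 = 0.859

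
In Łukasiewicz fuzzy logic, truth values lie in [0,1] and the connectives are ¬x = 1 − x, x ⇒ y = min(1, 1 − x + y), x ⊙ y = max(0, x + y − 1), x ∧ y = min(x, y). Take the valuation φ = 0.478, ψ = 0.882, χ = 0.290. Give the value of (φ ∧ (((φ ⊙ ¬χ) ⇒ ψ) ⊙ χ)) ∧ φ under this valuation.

0.290

¬χ = 1 − 0.290 = 0.710
φ ⊙ ¬χ = max(0, 0.478 + 0.710 − 1) = max(0, 0.188) = 0.188
(φ ⊙ ¬χ) ⇒ ψ = min(1, 1 − 0.188 + 0.882) = min(1, 1.694) = 1.000
((φ ⊙ ¬χ) ⇒ ψ) ⊙ χ = max(0, 1.000 + 0.290 − 1) = max(0, 0.290) = 0.290
φ ∧ (((φ ⊙ ¬χ) ⇒ ψ) ⊙ χ) = min(0.478, 0.290) = 0.290
(φ ∧ (((φ ⊙ ¬χ) ⇒ ψ) ⊙ χ)) ∧ φ = min(0.290, 0.478) = 0.290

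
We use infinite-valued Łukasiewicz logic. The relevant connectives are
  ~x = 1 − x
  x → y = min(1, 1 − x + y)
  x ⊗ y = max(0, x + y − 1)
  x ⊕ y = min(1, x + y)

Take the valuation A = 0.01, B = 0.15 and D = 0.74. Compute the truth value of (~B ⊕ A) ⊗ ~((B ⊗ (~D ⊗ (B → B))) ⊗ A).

~B = 1 − 0.15 = 0.85
~B ⊕ A = min(1, 0.85 + 0.01) = min(1, 0.86) = 0.86
~D = 1 − 0.74 = 0.26
B → B = min(1, 1 − 0.15 + 0.15) = min(1, 1.00) = 1.00
~D ⊗ (B → B) = max(0, 0.26 + 1.00 − 1) = max(0, 0.26) = 0.26
B ⊗ (~D ⊗ (B → B)) = max(0, 0.15 + 0.26 − 1) = max(0, -0.59) = 0.00
(B ⊗ (~D ⊗ (B → B))) ⊗ A = max(0, 0.00 + 0.01 − 1) = max(0, -0.99) = 0.00
~((B ⊗ (~D ⊗ (B → B))) ⊗ A) = 1 − 0.00 = 1.00
(~B ⊕ A) ⊗ ~((B ⊗ (~D ⊗ (B → B))) ⊗ A) = max(0, 0.86 + 1.00 − 1) = max(0, 0.86) = 0.86

0.86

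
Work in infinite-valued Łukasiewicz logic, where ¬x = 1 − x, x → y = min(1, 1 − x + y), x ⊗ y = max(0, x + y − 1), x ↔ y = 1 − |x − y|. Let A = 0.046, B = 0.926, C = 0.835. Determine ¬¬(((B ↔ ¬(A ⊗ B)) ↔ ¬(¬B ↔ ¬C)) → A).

A ⊗ B = max(0, 0.046 + 0.926 − 1) = max(0, -0.028) = 0.000
¬(A ⊗ B) = 1 − 0.000 = 1.000
B ↔ ¬(A ⊗ B) = 1 − |0.926 − 1.000| = 1 − 0.074 = 0.926
¬B = 1 − 0.926 = 0.074
¬C = 1 − 0.835 = 0.165
¬B ↔ ¬C = 1 − |0.074 − 0.165| = 1 − 0.091 = 0.909
¬(¬B ↔ ¬C) = 1 − 0.909 = 0.091
(B ↔ ¬(A ⊗ B)) ↔ ¬(¬B ↔ ¬C) = 1 − |0.926 − 0.091| = 1 − 0.835 = 0.165
((B ↔ ¬(A ⊗ B)) ↔ ¬(¬B ↔ ¬C)) → A = min(1, 1 − 0.165 + 0.046) = min(1, 0.881) = 0.881
¬(((B ↔ ¬(A ⊗ B)) ↔ ¬(¬B ↔ ¬C)) → A) = 1 − 0.881 = 0.119
¬¬(((B ↔ ¬(A ⊗ B)) ↔ ¬(¬B ↔ ¬C)) → A) = 1 − 0.119 = 0.881

0.881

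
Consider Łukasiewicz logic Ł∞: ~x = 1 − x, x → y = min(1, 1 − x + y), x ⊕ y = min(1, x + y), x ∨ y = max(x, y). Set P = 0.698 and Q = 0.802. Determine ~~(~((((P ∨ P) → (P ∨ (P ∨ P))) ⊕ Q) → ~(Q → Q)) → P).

0.698

P ∨ P = max(0.698, 0.698) = 0.698
P ∨ (P ∨ P) = max(0.698, 0.698) = 0.698
(P ∨ P) → (P ∨ (P ∨ P)) = min(1, 1 − 0.698 + 0.698) = min(1, 1.000) = 1.000
((P ∨ P) → (P ∨ (P ∨ P))) ⊕ Q = min(1, 1.000 + 0.802) = min(1, 1.802) = 1.000
Q → Q = min(1, 1 − 0.802 + 0.802) = min(1, 1.000) = 1.000
~(Q → Q) = 1 − 1.000 = 0.000
(((P ∨ P) → (P ∨ (P ∨ P))) ⊕ Q) → ~(Q → Q) = min(1, 1 − 1.000 + 0.000) = min(1, 0.000) = 0.000
~((((P ∨ P) → (P ∨ (P ∨ P))) ⊕ Q) → ~(Q → Q)) = 1 − 0.000 = 1.000
~((((P ∨ P) → (P ∨ (P ∨ P))) ⊕ Q) → ~(Q → Q)) → P = min(1, 1 − 1.000 + 0.698) = min(1, 0.698) = 0.698
~(~((((P ∨ P) → (P ∨ (P ∨ P))) ⊕ Q) → ~(Q → Q)) → P) = 1 − 0.698 = 0.302
~~(~((((P ∨ P) → (P ∨ (P ∨ P))) ⊕ Q) → ~(Q → Q)) → P) = 1 − 0.302 = 0.698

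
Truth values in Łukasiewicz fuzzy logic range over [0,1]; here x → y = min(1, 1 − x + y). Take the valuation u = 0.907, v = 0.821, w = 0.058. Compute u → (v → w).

v → w = min(1, 1 − 0.821 + 0.058) = min(1, 0.237) = 0.237
u → (v → w) = min(1, 1 − 0.907 + 0.237) = min(1, 0.330) = 0.330

0.330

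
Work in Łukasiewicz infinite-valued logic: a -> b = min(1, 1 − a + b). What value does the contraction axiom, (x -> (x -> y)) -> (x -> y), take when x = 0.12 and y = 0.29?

x -> y = min(1, 1 − 0.12 + 0.29) = min(1, 1.17) = 1.00
x -> (x -> y) = min(1, 1 − 0.12 + 1.00) = min(1, 1.88) = 1.00
(x -> (x -> y)) -> (x -> y) = min(1, 1 − 1.00 + 1.00) = min(1, 1.00) = 1.00

1.00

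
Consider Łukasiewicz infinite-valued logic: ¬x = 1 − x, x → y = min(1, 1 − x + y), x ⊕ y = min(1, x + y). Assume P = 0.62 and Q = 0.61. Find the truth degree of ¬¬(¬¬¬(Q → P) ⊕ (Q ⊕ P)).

1.00

Q → P = min(1, 1 − 0.61 + 0.62) = min(1, 1.01) = 1.00
¬(Q → P) = 1 − 1.00 = 0.00
¬¬(Q → P) = 1 − 0.00 = 1.00
¬¬¬(Q → P) = 1 − 1.00 = 0.00
Q ⊕ P = min(1, 0.61 + 0.62) = min(1, 1.23) = 1.00
¬¬¬(Q → P) ⊕ (Q ⊕ P) = min(1, 0.00 + 1.00) = min(1, 1.00) = 1.00
¬(¬¬¬(Q → P) ⊕ (Q ⊕ P)) = 1 − 1.00 = 0.00
¬¬(¬¬¬(Q → P) ⊕ (Q ⊕ P)) = 1 − 0.00 = 1.00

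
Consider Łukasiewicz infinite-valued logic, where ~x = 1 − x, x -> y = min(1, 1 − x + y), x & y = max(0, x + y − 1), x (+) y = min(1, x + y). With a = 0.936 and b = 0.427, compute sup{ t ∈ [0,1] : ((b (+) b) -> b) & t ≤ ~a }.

0.491

b (+) b = min(1, 0.427 + 0.427) = min(1, 0.854) = 0.854
(b (+) b) -> b = min(1, 1 − 0.854 + 0.427) = min(1, 0.573) = 0.573
So the left factor is (b (+) b) -> b = 0.573.
~a = 1 − 0.936 = 0.064
So the right-hand bound is ~a = 0.064.
The residuum of the Łukasiewicz t-norm gives the supremum: min(1, 1 − 0.573 + 0.064).
1 − 0.573 + 0.064 = 0.491, so t = min(1, 0.491) = 0.491.
Check: 0.573 & 0.491 = max(0, 0.064) = 0.064 ≤ 0.064.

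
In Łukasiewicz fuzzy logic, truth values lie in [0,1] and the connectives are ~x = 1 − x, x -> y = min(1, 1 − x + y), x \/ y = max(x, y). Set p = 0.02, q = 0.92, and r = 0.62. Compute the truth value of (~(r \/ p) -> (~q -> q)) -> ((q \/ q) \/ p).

r \/ p = max(0.62, 0.02) = 0.62
~(r \/ p) = 1 − 0.62 = 0.38
~q = 1 − 0.92 = 0.08
~q -> q = min(1, 1 − 0.08 + 0.92) = min(1, 1.84) = 1.00
~(r \/ p) -> (~q -> q) = min(1, 1 − 0.38 + 1.00) = min(1, 1.62) = 1.00
q \/ q = max(0.92, 0.92) = 0.92
(q \/ q) \/ p = max(0.92, 0.02) = 0.92
(~(r \/ p) -> (~q -> q)) -> ((q \/ q) \/ p) = min(1, 1 − 1.00 + 0.92) = min(1, 0.92) = 0.92

0.92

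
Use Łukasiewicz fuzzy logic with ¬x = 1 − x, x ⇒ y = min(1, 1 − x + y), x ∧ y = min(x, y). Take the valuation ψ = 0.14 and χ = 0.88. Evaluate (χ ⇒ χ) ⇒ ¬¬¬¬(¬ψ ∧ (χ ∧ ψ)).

0.14

χ ⇒ χ = min(1, 1 − 0.88 + 0.88) = min(1, 1.00) = 1.00
¬ψ = 1 − 0.14 = 0.86
χ ∧ ψ = min(0.88, 0.14) = 0.14
¬ψ ∧ (χ ∧ ψ) = min(0.86, 0.14) = 0.14
¬(¬ψ ∧ (χ ∧ ψ)) = 1 − 0.14 = 0.86
¬¬(¬ψ ∧ (χ ∧ ψ)) = 1 − 0.86 = 0.14
¬¬¬(¬ψ ∧ (χ ∧ ψ)) = 1 − 0.14 = 0.86
¬¬¬¬(¬ψ ∧ (χ ∧ ψ)) = 1 − 0.86 = 0.14
(χ ⇒ χ) ⇒ ¬¬¬¬(¬ψ ∧ (χ ∧ ψ)) = min(1, 1 − 1.00 + 0.14) = min(1, 0.14) = 0.14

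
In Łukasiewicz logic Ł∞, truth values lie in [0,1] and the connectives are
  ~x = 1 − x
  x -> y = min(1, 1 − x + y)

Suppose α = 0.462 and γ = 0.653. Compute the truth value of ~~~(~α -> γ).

0.000

~α = 1 − 0.462 = 0.538
~α -> γ = min(1, 1 − 0.538 + 0.653) = min(1, 1.115) = 1.000
~(~α -> γ) = 1 − 1.000 = 0.000
~~(~α -> γ) = 1 − 0.000 = 1.000
~~~(~α -> γ) = 1 − 1.000 = 0.000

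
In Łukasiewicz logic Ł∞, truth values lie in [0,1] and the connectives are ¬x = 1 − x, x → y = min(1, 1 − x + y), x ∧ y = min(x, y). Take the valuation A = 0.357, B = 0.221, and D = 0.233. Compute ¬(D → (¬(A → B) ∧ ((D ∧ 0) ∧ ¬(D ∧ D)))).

0.233

A → B = min(1, 1 − 0.357 + 0.221) = min(1, 0.864) = 0.864
¬(A → B) = 1 − 0.864 = 0.136
D ∧ 0 = min(0.233, 0.000) = 0.000
D ∧ D = min(0.233, 0.233) = 0.233
¬(D ∧ D) = 1 − 0.233 = 0.767
(D ∧ 0) ∧ ¬(D ∧ D) = min(0.000, 0.767) = 0.000
¬(A → B) ∧ ((D ∧ 0) ∧ ¬(D ∧ D)) = min(0.136, 0.000) = 0.000
D → (¬(A → B) ∧ ((D ∧ 0) ∧ ¬(D ∧ D))) = min(1, 1 − 0.233 + 0.000) = min(1, 0.767) = 0.767
¬(D → (¬(A → B) ∧ ((D ∧ 0) ∧ ¬(D ∧ D)))) = 1 − 0.767 = 0.233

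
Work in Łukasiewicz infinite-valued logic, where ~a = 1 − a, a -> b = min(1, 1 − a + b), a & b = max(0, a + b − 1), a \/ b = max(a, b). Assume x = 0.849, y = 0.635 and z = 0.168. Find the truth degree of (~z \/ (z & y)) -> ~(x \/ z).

0.319

~z = 1 − 0.168 = 0.832
z & y = max(0, 0.168 + 0.635 − 1) = max(0, -0.197) = 0.000
~z \/ (z & y) = max(0.832, 0.000) = 0.832
x \/ z = max(0.849, 0.168) = 0.849
~(x \/ z) = 1 − 0.849 = 0.151
(~z \/ (z & y)) -> ~(x \/ z) = min(1, 1 − 0.832 + 0.151) = min(1, 0.319) = 0.319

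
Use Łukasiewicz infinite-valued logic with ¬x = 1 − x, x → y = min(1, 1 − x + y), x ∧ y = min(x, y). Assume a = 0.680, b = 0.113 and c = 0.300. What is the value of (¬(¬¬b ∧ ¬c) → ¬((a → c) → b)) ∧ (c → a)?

¬b = 1 − 0.113 = 0.887
¬¬b = 1 − 0.887 = 0.113
¬c = 1 − 0.300 = 0.700
¬¬b ∧ ¬c = min(0.113, 0.700) = 0.113
¬(¬¬b ∧ ¬c) = 1 − 0.113 = 0.887
a → c = min(1, 1 − 0.680 + 0.300) = min(1, 0.620) = 0.620
(a → c) → b = min(1, 1 − 0.620 + 0.113) = min(1, 0.493) = 0.493
¬((a → c) → b) = 1 − 0.493 = 0.507
¬(¬¬b ∧ ¬c) → ¬((a → c) → b) = min(1, 1 − 0.887 + 0.507) = min(1, 0.620) = 0.620
c → a = min(1, 1 − 0.300 + 0.680) = min(1, 1.380) = 1.000
(¬(¬¬b ∧ ¬c) → ¬((a → c) → b)) ∧ (c → a) = min(0.620, 1.000) = 0.620

0.620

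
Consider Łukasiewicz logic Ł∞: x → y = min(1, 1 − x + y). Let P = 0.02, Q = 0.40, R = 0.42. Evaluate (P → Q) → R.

0.42

P → Q = min(1, 1 − 0.02 + 0.40) = min(1, 1.38) = 1.00
(P → Q) → R = min(1, 1 − 1.00 + 0.42) = min(1, 0.42) = 0.42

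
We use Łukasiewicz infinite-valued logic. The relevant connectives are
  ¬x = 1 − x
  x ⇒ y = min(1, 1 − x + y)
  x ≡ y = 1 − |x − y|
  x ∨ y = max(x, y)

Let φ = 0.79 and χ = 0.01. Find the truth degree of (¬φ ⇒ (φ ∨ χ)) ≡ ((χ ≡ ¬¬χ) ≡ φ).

0.79

¬φ = 1 − 0.79 = 0.21
φ ∨ χ = max(0.79, 0.01) = 0.79
¬φ ⇒ (φ ∨ χ) = min(1, 1 − 0.21 + 0.79) = min(1, 1.58) = 1.00
¬χ = 1 − 0.01 = 0.99
¬¬χ = 1 − 0.99 = 0.01
χ ≡ ¬¬χ = 1 − |0.01 − 0.01| = 1 − 0.00 = 1.00
(χ ≡ ¬¬χ) ≡ φ = 1 − |1.00 − 0.79| = 1 − 0.21 = 0.79
(¬φ ⇒ (φ ∨ χ)) ≡ ((χ ≡ ¬¬χ) ≡ φ) = 1 − |1.00 − 0.79| = 1 − 0.21 = 0.79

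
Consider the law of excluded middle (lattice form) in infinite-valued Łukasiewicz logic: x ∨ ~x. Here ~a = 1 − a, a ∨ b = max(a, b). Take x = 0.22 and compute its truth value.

~x = 1 − 0.22 = 0.78
x ∨ ~x = max(0.22, 0.78) = 0.78
(The value 0.78 < 1 shows this instance is not satisfied; not a Ł∞-tautology — its value is max(a, 1−a).)

0.78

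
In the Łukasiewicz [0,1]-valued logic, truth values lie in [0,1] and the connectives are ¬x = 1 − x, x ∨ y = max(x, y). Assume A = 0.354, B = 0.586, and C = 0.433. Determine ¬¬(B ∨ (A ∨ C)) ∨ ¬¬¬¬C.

0.586

A ∨ C = max(0.354, 0.433) = 0.433
B ∨ (A ∨ C) = max(0.586, 0.433) = 0.586
¬(B ∨ (A ∨ C)) = 1 − 0.586 = 0.414
¬¬(B ∨ (A ∨ C)) = 1 − 0.414 = 0.586
¬C = 1 − 0.433 = 0.567
¬¬C = 1 − 0.567 = 0.433
¬¬¬C = 1 − 0.433 = 0.567
¬¬¬¬C = 1 − 0.567 = 0.433
¬¬(B ∨ (A ∨ C)) ∨ ¬¬¬¬C = max(0.586, 0.433) = 0.586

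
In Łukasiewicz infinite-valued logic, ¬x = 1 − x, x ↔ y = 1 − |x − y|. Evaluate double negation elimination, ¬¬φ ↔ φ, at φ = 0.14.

1.00

¬φ = 1 − 0.14 = 0.86
¬¬φ = 1 − 0.86 = 0.14
¬¬φ ↔ φ = 1 − |0.14 − 0.14| = 1 − 0.00 = 1.00
(As expected: always 1 in Ł∞ since negation is involutive.)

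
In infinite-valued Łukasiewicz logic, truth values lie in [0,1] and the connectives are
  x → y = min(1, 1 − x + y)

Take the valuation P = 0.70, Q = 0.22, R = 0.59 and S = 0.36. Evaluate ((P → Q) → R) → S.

0.36

P → Q = min(1, 1 − 0.70 + 0.22) = min(1, 0.52) = 0.52
(P → Q) → R = min(1, 1 − 0.52 + 0.59) = min(1, 1.07) = 1.00
((P → Q) → R) → S = min(1, 1 − 1.00 + 0.36) = min(1, 0.36) = 0.36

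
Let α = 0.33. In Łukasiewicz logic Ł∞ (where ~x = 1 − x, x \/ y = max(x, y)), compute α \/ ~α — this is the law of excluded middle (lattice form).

0.67

~α = 1 − 0.33 = 0.67
α \/ ~α = max(0.33, 0.67) = 0.67
(The value 0.67 < 1 shows this instance is not satisfied; not a Ł∞-tautology — its value is max(a, 1−a).)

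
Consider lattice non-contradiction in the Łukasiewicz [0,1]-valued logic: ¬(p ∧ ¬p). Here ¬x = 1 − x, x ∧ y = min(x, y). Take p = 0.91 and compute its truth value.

0.91

¬p = 1 − 0.91 = 0.09
p ∧ ¬p = min(0.91, 0.09) = 0.09
¬(p ∧ ¬p) = 1 − 0.09 = 0.91
(The value 0.91 < 1 shows this instance is not satisfied; not a Ł∞-tautology — its value is 1 − min(a, 1−a).)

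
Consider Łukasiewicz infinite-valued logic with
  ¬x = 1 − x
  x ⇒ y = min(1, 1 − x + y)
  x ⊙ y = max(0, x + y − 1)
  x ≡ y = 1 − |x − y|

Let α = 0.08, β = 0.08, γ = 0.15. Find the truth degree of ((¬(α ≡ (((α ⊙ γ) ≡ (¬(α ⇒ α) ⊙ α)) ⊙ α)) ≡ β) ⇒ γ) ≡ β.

0.85

α ⊙ γ = max(0, 0.08 + 0.15 − 1) = max(0, -0.77) = 0.00
α ⇒ α = min(1, 1 − 0.08 + 0.08) = min(1, 1.00) = 1.00
¬(α ⇒ α) = 1 − 1.00 = 0.00
¬(α ⇒ α) ⊙ α = max(0, 0.00 + 0.08 − 1) = max(0, -0.92) = 0.00
(α ⊙ γ) ≡ (¬(α ⇒ α) ⊙ α) = 1 − |0.00 − 0.00| = 1 − 0.00 = 1.00
((α ⊙ γ) ≡ (¬(α ⇒ α) ⊙ α)) ⊙ α = max(0, 1.00 + 0.08 − 1) = max(0, 0.08) = 0.08
α ≡ (((α ⊙ γ) ≡ (¬(α ⇒ α) ⊙ α)) ⊙ α) = 1 − |0.08 − 0.08| = 1 − 0.00 = 1.00
¬(α ≡ (((α ⊙ γ) ≡ (¬(α ⇒ α) ⊙ α)) ⊙ α)) = 1 − 1.00 = 0.00
¬(α ≡ (((α ⊙ γ) ≡ (¬(α ⇒ α) ⊙ α)) ⊙ α)) ≡ β = 1 − |0.00 − 0.08| = 1 − 0.08 = 0.92
(¬(α ≡ (((α ⊙ γ) ≡ (¬(α ⇒ α) ⊙ α)) ⊙ α)) ≡ β) ⇒ γ = min(1, 1 − 0.92 + 0.15) = min(1, 0.23) = 0.23
((¬(α ≡ (((α ⊙ γ) ≡ (¬(α ⇒ α) ⊙ α)) ⊙ α)) ≡ β) ⇒ γ) ≡ β = 1 − |0.23 − 0.08| = 1 − 0.15 = 0.85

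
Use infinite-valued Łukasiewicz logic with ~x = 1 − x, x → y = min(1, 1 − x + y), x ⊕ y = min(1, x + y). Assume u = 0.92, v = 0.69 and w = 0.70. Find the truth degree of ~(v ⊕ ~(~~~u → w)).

0.31

~u = 1 − 0.92 = 0.08
~~u = 1 − 0.08 = 0.92
~~~u = 1 − 0.92 = 0.08
~~~u → w = min(1, 1 − 0.08 + 0.70) = min(1, 1.62) = 1.00
~(~~~u → w) = 1 − 1.00 = 0.00
v ⊕ ~(~~~u → w) = min(1, 0.69 + 0.00) = min(1, 0.69) = 0.69
~(v ⊕ ~(~~~u → w)) = 1 − 0.69 = 0.31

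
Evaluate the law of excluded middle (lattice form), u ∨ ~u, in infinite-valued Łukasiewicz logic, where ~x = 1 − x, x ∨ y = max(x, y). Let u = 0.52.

~u = 1 − 0.52 = 0.48
u ∨ ~u = max(0.52, 0.48) = 0.52
(The value 0.52 < 1 shows this instance is not satisfied; not a Ł∞-tautology — its value is max(a, 1−a).)

0.52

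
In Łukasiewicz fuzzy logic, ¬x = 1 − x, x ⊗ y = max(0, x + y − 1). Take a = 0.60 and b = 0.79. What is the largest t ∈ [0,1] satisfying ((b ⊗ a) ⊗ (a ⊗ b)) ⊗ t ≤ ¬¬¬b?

1.00

b ⊗ a = max(0, 0.79 + 0.60 − 1) = max(0, 0.39) = 0.39
a ⊗ b = max(0, 0.60 + 0.79 − 1) = max(0, 0.39) = 0.39
(b ⊗ a) ⊗ (a ⊗ b) = max(0, 0.39 + 0.39 − 1) = max(0, -0.22) = 0.00
So the left factor is (b ⊗ a) ⊗ (a ⊗ b) = 0.00.
¬b = 1 − 0.79 = 0.21
¬¬b = 1 − 0.21 = 0.79
¬¬¬b = 1 − 0.79 = 0.21
So the right-hand bound is ¬¬¬b = 0.21.
The residuum of the Łukasiewicz t-norm gives the supremum: min(1, 1 − 0.00 + 0.21).
1 − 0.00 + 0.21 = 1.21, so t = min(1, 1.21) = 1.00.
Check: 0.00 ⊗ 1.00 = max(0, 0.00) = 0.00 ≤ 0.21.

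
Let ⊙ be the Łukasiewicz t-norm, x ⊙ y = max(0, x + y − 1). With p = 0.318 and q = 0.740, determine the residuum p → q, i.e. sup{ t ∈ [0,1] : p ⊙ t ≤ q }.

1.000

The residuum of the Łukasiewicz t-norm gives the supremum: min(1, 1 − 0.318 + 0.740).
1 − 0.318 + 0.740 = 1.422, so t = min(1, 1.422) = 1.000.
Check: 0.318 ⊙ 1.000 = max(0, 0.318) = 0.318 ≤ 0.740.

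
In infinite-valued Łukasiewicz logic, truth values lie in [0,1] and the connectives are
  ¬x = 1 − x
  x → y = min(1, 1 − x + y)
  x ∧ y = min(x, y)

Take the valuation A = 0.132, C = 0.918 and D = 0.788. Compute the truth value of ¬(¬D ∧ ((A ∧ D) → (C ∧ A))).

0.788

¬D = 1 − 0.788 = 0.212
A ∧ D = min(0.132, 0.788) = 0.132
C ∧ A = min(0.918, 0.132) = 0.132
(A ∧ D) → (C ∧ A) = min(1, 1 − 0.132 + 0.132) = min(1, 1.000) = 1.000
¬D ∧ ((A ∧ D) → (C ∧ A)) = min(0.212, 1.000) = 0.212
¬(¬D ∧ ((A ∧ D) → (C ∧ A))) = 1 − 0.212 = 0.788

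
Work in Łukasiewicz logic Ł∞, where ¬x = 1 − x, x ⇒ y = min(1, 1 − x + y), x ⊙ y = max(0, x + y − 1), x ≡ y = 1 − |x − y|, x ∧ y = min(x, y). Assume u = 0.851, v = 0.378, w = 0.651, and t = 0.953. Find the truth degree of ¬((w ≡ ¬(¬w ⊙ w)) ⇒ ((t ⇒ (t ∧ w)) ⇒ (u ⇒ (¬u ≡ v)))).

¬w = 1 − 0.651 = 0.349
¬w ⊙ w = max(0, 0.349 + 0.651 − 1) = max(0, 0.000) = 0.000
¬(¬w ⊙ w) = 1 − 0.000 = 1.000
w ≡ ¬(¬w ⊙ w) = 1 − |0.651 − 1.000| = 1 − 0.349 = 0.651
t ∧ w = min(0.953, 0.651) = 0.651
t ⇒ (t ∧ w) = min(1, 1 − 0.953 + 0.651) = min(1, 0.698) = 0.698
¬u = 1 − 0.851 = 0.149
¬u ≡ v = 1 − |0.149 − 0.378| = 1 − 0.229 = 0.771
u ⇒ (¬u ≡ v) = min(1, 1 − 0.851 + 0.771) = min(1, 0.920) = 0.920
(t ⇒ (t ∧ w)) ⇒ (u ⇒ (¬u ≡ v)) = min(1, 1 − 0.698 + 0.920) = min(1, 1.222) = 1.000
(w ≡ ¬(¬w ⊙ w)) ⇒ ((t ⇒ (t ∧ w)) ⇒ (u ⇒ (¬u ≡ v))) = min(1, 1 − 0.651 + 1.000) = min(1, 1.349) = 1.000
¬((w ≡ ¬(¬w ⊙ w)) ⇒ ((t ⇒ (t ∧ w)) ⇒ (u ⇒ (¬u ≡ v)))) = 1 − 1.000 = 0.000

0.000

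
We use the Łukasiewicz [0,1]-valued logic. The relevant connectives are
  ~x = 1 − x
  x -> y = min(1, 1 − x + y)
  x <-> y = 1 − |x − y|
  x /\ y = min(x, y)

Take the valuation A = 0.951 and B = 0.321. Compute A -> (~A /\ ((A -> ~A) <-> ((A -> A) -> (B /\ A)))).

0.098

~A = 1 − 0.951 = 0.049
A -> ~A = min(1, 1 − 0.951 + 0.049) = min(1, 0.098) = 0.098
A -> A = min(1, 1 − 0.951 + 0.951) = min(1, 1.000) = 1.000
B /\ A = min(0.321, 0.951) = 0.321
(A -> A) -> (B /\ A) = min(1, 1 − 1.000 + 0.321) = min(1, 0.321) = 0.321
(A -> ~A) <-> ((A -> A) -> (B /\ A)) = 1 − |0.098 − 0.321| = 1 − 0.223 = 0.777
~A /\ ((A -> ~A) <-> ((A -> A) -> (B /\ A))) = min(0.049, 0.777) = 0.049
A -> (~A /\ ((A -> ~A) <-> ((A -> A) -> (B /\ A)))) = min(1, 1 − 0.951 + 0.049) = min(1, 0.098) = 0.098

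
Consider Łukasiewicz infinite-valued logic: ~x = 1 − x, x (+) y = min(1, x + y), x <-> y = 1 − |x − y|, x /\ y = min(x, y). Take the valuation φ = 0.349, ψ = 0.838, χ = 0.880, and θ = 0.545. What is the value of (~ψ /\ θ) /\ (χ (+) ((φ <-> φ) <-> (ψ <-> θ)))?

0.162

~ψ = 1 − 0.838 = 0.162
~ψ /\ θ = min(0.162, 0.545) = 0.162
φ <-> φ = 1 − |0.349 − 0.349| = 1 − 0.000 = 1.000
ψ <-> θ = 1 − |0.838 − 0.545| = 1 − 0.293 = 0.707
(φ <-> φ) <-> (ψ <-> θ) = 1 − |1.000 − 0.707| = 1 − 0.293 = 0.707
χ (+) ((φ <-> φ) <-> (ψ <-> θ)) = min(1, 0.880 + 0.707) = min(1, 1.587) = 1.000
(~ψ /\ θ) /\ (χ (+) ((φ <-> φ) <-> (ψ <-> θ))) = min(0.162, 1.000) = 0.162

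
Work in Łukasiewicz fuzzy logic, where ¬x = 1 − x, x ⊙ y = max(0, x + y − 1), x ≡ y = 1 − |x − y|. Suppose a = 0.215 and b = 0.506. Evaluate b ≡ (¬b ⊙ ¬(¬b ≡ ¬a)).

0.494

¬b = 1 − 0.506 = 0.494
¬a = 1 − 0.215 = 0.785
¬b ≡ ¬a = 1 − |0.494 − 0.785| = 1 − 0.291 = 0.709
¬(¬b ≡ ¬a) = 1 − 0.709 = 0.291
¬b ⊙ ¬(¬b ≡ ¬a) = max(0, 0.494 + 0.291 − 1) = max(0, -0.215) = 0.000
b ≡ (¬b ⊙ ¬(¬b ≡ ¬a)) = 1 − |0.506 − 0.000| = 1 − 0.506 = 0.494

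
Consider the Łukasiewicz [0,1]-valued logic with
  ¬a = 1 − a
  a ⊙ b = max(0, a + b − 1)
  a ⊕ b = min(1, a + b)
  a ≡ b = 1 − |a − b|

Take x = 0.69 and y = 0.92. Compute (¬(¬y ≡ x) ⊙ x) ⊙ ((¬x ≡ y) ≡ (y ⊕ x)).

0.00

¬y = 1 − 0.92 = 0.08
¬y ≡ x = 1 − |0.08 − 0.69| = 1 − 0.61 = 0.39
¬(¬y ≡ x) = 1 − 0.39 = 0.61
¬(¬y ≡ x) ⊙ x = max(0, 0.61 + 0.69 − 1) = max(0, 0.30) = 0.30
¬x = 1 − 0.69 = 0.31
¬x ≡ y = 1 − |0.31 − 0.92| = 1 − 0.61 = 0.39
y ⊕ x = min(1, 0.92 + 0.69) = min(1, 1.61) = 1.00
(¬x ≡ y) ≡ (y ⊕ x) = 1 − |0.39 − 1.00| = 1 − 0.61 = 0.39
(¬(¬y ≡ x) ⊙ x) ⊙ ((¬x ≡ y) ≡ (y ⊕ x)) = max(0, 0.30 + 0.39 − 1) = max(0, -0.31) = 0.00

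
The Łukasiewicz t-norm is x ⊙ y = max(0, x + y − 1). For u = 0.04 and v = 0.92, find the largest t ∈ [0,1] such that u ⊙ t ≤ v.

1.00

The residuum of the Łukasiewicz t-norm gives the supremum: min(1, 1 − 0.04 + 0.92).
1 − 0.04 + 0.92 = 1.88, so t = min(1, 1.88) = 1.00.
Check: 0.04 ⊙ 1.00 = max(0, 0.04) = 0.04 ≤ 0.92.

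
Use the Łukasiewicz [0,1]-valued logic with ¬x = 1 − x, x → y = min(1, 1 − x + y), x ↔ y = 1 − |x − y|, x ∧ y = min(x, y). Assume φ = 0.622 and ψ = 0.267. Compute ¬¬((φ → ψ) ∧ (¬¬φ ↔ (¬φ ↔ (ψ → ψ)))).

φ → ψ = min(1, 1 − 0.622 + 0.267) = min(1, 0.645) = 0.645
¬φ = 1 − 0.622 = 0.378
¬¬φ = 1 − 0.378 = 0.622
ψ → ψ = min(1, 1 − 0.267 + 0.267) = min(1, 1.000) = 1.000
¬φ ↔ (ψ → ψ) = 1 − |0.378 − 1.000| = 1 − 0.622 = 0.378
¬¬φ ↔ (¬φ ↔ (ψ → ψ)) = 1 − |0.622 − 0.378| = 1 − 0.244 = 0.756
(φ → ψ) ∧ (¬¬φ ↔ (¬φ ↔ (ψ → ψ))) = min(0.645, 0.756) = 0.645
¬((φ → ψ) ∧ (¬¬φ ↔ (¬φ ↔ (ψ → ψ)))) = 1 − 0.645 = 0.355
¬¬((φ → ψ) ∧ (¬¬φ ↔ (¬φ ↔ (ψ → ψ)))) = 1 − 0.355 = 0.645

0.645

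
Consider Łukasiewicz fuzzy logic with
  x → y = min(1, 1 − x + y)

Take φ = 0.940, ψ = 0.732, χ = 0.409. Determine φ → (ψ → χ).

ψ → χ = min(1, 1 − 0.732 + 0.409) = min(1, 0.677) = 0.677
φ → (ψ → χ) = min(1, 1 − 0.940 + 0.677) = min(1, 0.737) = 0.737

0.737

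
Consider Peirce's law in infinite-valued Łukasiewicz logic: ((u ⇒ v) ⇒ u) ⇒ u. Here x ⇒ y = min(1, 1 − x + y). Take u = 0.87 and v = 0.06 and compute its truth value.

u ⇒ v = min(1, 1 − 0.87 + 0.06) = min(1, 0.19) = 0.19
(u ⇒ v) ⇒ u = min(1, 1 − 0.19 + 0.87) = min(1, 1.68) = 1.00
((u ⇒ v) ⇒ u) ⇒ u = min(1, 1 − 1.00 + 0.87) = min(1, 0.87) = 0.87
(The value 0.87 < 1 shows this instance is not satisfied; not a Ł∞-tautology in general.)

0.87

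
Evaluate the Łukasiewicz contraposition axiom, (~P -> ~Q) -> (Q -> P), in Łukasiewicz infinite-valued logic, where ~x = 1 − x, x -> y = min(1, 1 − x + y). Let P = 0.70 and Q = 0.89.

1.00

~P = 1 − 0.70 = 0.30
~Q = 1 − 0.89 = 0.11
~P -> ~Q = min(1, 1 − 0.30 + 0.11) = min(1, 0.81) = 0.81
Q -> P = min(1, 1 − 0.89 + 0.70) = min(1, 0.81) = 0.81
(~P -> ~Q) -> (Q -> P) = min(1, 1 − 0.81 + 0.81) = min(1, 1.00) = 1.00
(As expected: an axiom of Ł∞, always 1.)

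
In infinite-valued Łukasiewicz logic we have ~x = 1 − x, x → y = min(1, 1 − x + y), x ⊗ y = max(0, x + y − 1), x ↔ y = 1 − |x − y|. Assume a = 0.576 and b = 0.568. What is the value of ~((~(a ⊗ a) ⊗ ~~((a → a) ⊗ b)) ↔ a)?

0.160

a ⊗ a = max(0, 0.576 + 0.576 − 1) = max(0, 0.152) = 0.152
~(a ⊗ a) = 1 − 0.152 = 0.848
a → a = min(1, 1 − 0.576 + 0.576) = min(1, 1.000) = 1.000
(a → a) ⊗ b = max(0, 1.000 + 0.568 − 1) = max(0, 0.568) = 0.568
~((a → a) ⊗ b) = 1 − 0.568 = 0.432
~~((a → a) ⊗ b) = 1 − 0.432 = 0.568
~(a ⊗ a) ⊗ ~~((a → a) ⊗ b) = max(0, 0.848 + 0.568 − 1) = max(0, 0.416) = 0.416
(~(a ⊗ a) ⊗ ~~((a → a) ⊗ b)) ↔ a = 1 − |0.416 − 0.576| = 1 − 0.160 = 0.840
~((~(a ⊗ a) ⊗ ~~((a → a) ⊗ b)) ↔ a) = 1 − 0.840 = 0.160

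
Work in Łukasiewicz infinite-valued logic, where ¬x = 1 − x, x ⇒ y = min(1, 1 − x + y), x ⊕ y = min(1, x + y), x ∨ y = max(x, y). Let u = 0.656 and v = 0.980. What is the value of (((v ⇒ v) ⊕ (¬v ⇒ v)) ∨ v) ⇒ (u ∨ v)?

0.980

v ⇒ v = min(1, 1 − 0.980 + 0.980) = min(1, 1.000) = 1.000
¬v = 1 − 0.980 = 0.020
¬v ⇒ v = min(1, 1 − 0.020 + 0.980) = min(1, 1.960) = 1.000
(v ⇒ v) ⊕ (¬v ⇒ v) = min(1, 1.000 + 1.000) = min(1, 2.000) = 1.000
((v ⇒ v) ⊕ (¬v ⇒ v)) ∨ v = max(1.000, 0.980) = 1.000
u ∨ v = max(0.656, 0.980) = 0.980
(((v ⇒ v) ⊕ (¬v ⇒ v)) ∨ v) ⇒ (u ∨ v) = min(1, 1 − 1.000 + 0.980) = min(1, 0.980) = 0.980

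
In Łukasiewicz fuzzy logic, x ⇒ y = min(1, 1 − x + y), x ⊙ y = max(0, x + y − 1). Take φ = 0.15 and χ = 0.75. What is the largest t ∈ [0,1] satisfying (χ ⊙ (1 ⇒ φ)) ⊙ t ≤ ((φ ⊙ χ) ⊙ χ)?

1 ⇒ φ = min(1, 1 − 1.00 + 0.15) = min(1, 0.15) = 0.15
χ ⊙ (1 ⇒ φ) = max(0, 0.75 + 0.15 − 1) = max(0, -0.10) = 0.00
So the left factor is χ ⊙ (1 ⇒ φ) = 0.00.
φ ⊙ χ = max(0, 0.15 + 0.75 − 1) = max(0, -0.10) = 0.00
(φ ⊙ χ) ⊙ χ = max(0, 0.00 + 0.75 − 1) = max(0, -0.25) = 0.00
So the right-hand bound is (φ ⊙ χ) ⊙ χ = 0.00.
The residuum of the Łukasiewicz t-norm gives the supremum: min(1, 1 − 0.00 + 0.00).
1 − 0.00 + 0.00 = 1.00, so t = min(1, 1.00) = 1.00.
Check: 0.00 ⊙ 1.00 = max(0, 0.00) = 0.00 ≤ 0.00.

1.00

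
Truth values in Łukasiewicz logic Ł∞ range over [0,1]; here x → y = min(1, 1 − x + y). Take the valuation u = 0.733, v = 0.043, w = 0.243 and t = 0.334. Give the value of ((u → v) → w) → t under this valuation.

u → v = min(1, 1 − 0.733 + 0.043) = min(1, 0.310) = 0.310
(u → v) → w = min(1, 1 − 0.310 + 0.243) = min(1, 0.933) = 0.933
((u → v) → w) → t = min(1, 1 − 0.933 + 0.334) = min(1, 0.401) = 0.401

0.401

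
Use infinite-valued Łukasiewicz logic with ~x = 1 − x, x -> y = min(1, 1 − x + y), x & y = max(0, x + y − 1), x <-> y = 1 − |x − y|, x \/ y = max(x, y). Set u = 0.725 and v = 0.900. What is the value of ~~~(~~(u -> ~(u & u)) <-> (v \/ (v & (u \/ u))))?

0.075

u & u = max(0, 0.725 + 0.725 − 1) = max(0, 0.450) = 0.450
~(u & u) = 1 − 0.450 = 0.550
u -> ~(u & u) = min(1, 1 − 0.725 + 0.550) = min(1, 0.825) = 0.825
~(u -> ~(u & u)) = 1 − 0.825 = 0.175
~~(u -> ~(u & u)) = 1 − 0.175 = 0.825
u \/ u = max(0.725, 0.725) = 0.725
v & (u \/ u) = max(0, 0.900 + 0.725 − 1) = max(0, 0.625) = 0.625
v \/ (v & (u \/ u)) = max(0.900, 0.625) = 0.900
~~(u -> ~(u & u)) <-> (v \/ (v & (u \/ u))) = 1 − |0.825 − 0.900| = 1 − 0.075 = 0.925
~(~~(u -> ~(u & u)) <-> (v \/ (v & (u \/ u)))) = 1 − 0.925 = 0.075
~~(~~(u -> ~(u & u)) <-> (v \/ (v & (u \/ u)))) = 1 − 0.075 = 0.925
~~~(~~(u -> ~(u & u)) <-> (v \/ (v & (u \/ u)))) = 1 − 0.925 = 0.075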